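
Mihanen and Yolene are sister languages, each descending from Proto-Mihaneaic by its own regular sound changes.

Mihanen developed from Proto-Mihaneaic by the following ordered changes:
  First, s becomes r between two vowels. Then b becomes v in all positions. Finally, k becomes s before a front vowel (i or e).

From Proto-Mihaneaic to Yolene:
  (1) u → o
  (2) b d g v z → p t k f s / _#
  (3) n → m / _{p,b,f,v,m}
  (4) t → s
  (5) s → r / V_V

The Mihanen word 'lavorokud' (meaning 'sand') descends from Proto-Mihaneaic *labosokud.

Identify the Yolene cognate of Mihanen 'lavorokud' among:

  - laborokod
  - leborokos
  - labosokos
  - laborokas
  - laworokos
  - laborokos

Yolene: *labosokud > labosokod > labosokot > labosokos > laborokos  (by vowel merger, final devoicing, unconditioned shift, rhotacism)
The other candidates each miss or misapply at least one Yolene change.

laborokos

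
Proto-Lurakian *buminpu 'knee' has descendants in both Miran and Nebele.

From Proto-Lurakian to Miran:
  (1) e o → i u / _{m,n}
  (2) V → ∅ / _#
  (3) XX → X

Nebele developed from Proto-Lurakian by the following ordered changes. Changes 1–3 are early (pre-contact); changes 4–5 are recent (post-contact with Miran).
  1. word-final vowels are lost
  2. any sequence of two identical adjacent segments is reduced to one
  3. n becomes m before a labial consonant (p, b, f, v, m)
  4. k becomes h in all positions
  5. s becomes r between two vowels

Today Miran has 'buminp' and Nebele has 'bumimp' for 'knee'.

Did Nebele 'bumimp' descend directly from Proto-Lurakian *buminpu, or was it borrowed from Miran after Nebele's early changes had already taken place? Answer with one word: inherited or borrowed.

inherited

If inherited, *buminpu would pass through all of Nebele's changes:
Nebele: *buminpu > buminp > bumimp  (by apocope, nasal place assimilation)
If borrowed from Miran 'buminp' after the early changes, it would undergo only the recent ones:
  rule 4 (unconditioned shift): no change (buminp)
  rule 5 (rhotacism): no change (buminp)
  ⇒ as a loan: buminp
Nebele 'bumimp' matches the inherited outcome exactly, so it is an inherited cognate, not a loan.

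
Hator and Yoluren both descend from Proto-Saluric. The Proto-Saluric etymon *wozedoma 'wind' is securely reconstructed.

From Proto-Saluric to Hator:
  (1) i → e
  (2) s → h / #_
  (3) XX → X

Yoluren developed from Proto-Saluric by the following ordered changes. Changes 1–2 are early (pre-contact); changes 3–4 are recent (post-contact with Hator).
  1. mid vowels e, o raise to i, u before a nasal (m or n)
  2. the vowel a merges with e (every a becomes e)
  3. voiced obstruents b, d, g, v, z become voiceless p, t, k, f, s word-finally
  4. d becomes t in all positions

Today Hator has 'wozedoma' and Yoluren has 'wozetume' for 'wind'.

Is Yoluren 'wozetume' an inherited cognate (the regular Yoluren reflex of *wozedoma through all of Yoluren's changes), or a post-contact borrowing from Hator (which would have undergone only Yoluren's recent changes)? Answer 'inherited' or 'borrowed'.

If inherited, *wozedoma would pass through all of Yoluren's changes:
Yoluren: *wozedoma > wozeduma > wozedume > wozetume  (by pre-nasal raising, vowel merger, unconditioned shift)
If borrowed from Hator 'wozedoma' after the early changes, it would undergo only the recent ones:
  rule 3 (final devoicing): no change (wozedoma)
  rule 4 (unconditioned shift): wozedoma → wozetoma
  ⇒ as a loan: wozetoma
Yoluren 'wozetume' matches the inherited outcome exactly, so it is an inherited cognate, not a loan.

inherited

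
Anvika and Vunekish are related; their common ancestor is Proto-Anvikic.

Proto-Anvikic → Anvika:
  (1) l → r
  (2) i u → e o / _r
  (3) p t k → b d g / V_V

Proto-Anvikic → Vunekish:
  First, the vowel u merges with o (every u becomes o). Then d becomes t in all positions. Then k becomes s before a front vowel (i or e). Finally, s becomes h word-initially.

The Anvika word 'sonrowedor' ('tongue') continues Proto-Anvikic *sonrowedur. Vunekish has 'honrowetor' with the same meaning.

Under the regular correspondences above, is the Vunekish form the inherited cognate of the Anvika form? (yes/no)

yes

Derive the expected Vunekish reflex of *sonrowedur:
Vunekish: *sonrowedur > sonrowedor > sonrowetor > honrowetor  (by vowel merger, unconditioned shift, debuccalisation)
Vunekish 'honrowetor' matches the regular reflex exactly, so the pair is cognate.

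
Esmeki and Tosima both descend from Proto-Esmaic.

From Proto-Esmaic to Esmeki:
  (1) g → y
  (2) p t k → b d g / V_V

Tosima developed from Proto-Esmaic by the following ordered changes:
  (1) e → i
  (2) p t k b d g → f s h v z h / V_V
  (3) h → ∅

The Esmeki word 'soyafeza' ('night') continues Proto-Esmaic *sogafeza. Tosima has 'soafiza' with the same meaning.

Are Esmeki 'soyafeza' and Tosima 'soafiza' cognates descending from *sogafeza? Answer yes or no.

Derive the expected Tosima reflex of *sogafeza:
Tosima: *sogafeza
  sogafeza → sogafiza   [vowel merger]
  sogafiza → sohafiza   [intervocalic lenition]
  sohafiza → soafiza   [h-loss]
  giving Tosima soafiza.
Tosima 'soafiza' matches the regular reflex exactly, so the pair is cognate.

yes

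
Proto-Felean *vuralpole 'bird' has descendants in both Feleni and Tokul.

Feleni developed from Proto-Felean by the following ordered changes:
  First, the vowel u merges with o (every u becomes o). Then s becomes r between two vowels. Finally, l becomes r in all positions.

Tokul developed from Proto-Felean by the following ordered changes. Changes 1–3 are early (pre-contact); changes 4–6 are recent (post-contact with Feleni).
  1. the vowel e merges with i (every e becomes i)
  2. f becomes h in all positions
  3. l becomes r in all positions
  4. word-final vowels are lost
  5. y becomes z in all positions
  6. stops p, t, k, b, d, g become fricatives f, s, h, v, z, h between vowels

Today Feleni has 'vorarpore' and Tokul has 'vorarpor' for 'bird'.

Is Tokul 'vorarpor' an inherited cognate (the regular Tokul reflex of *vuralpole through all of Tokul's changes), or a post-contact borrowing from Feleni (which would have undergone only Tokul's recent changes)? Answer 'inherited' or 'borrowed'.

If inherited, *vuralpole would pass through all of Tokul's changes:
Tokul: start from *vuralpole.
  rule 1 (vowel merger): vuralpole → vuralpoli
  rule 2: no change — vuralpoli
  rule 3 (unconditioned shift): vuralpoli → vurarpori
  rule 4 (apocope): vurarpori → vurarpor
  rule 5: no change — vurarpor
  rule 6: no change — vurarpor
  ⇒ Tokul vurarpor
If borrowed from Feleni 'vorarpore' after the early changes, it would undergo only the recent ones:
  rule 4 (apocope): vorarpore → vorarpor
  rule 5 (unconditioned shift): no change (vorarpor)
  rule 6 (intervocalic lenition): no change (vorarpor)
  ⇒ as a loan: vorarpor
Tokul 'vorarpor' matches the loan outcome 'vorarpor', not the inherited 'vurarpor' — it skipped the early Tokul changes, so it was borrowed from Feleni.

borrowed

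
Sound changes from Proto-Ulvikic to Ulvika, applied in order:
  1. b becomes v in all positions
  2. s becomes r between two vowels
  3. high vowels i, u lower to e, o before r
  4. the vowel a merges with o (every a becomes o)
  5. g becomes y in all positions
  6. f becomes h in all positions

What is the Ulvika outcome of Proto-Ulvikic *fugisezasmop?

Ulvika: *fugisezasmop
  fugisezasmop (rule 1 does not apply)
  fugisezasmop → fugirezasmop   [rhotacism]
  fugirezasmop → fugerezasmop   [pre-rhotic lowering]
  fugerezasmop → fugerezosmop   [vowel merger]
  fugerezosmop → fuyerezosmop   [unconditioned shift]
  fuyerezosmop → huyerezosmop   [unconditioned shift]
  giving Ulvika huyerezosmop.

huyerezosmop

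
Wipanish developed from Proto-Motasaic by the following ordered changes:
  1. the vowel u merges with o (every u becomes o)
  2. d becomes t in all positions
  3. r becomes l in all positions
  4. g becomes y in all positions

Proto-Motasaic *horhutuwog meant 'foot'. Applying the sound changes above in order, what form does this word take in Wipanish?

Wipanish: *horhutuwog > horhotowog > holhotowog > holhotowoy  (by vowel merger, unconditioned shift, unconditioned shift)

holhotowoy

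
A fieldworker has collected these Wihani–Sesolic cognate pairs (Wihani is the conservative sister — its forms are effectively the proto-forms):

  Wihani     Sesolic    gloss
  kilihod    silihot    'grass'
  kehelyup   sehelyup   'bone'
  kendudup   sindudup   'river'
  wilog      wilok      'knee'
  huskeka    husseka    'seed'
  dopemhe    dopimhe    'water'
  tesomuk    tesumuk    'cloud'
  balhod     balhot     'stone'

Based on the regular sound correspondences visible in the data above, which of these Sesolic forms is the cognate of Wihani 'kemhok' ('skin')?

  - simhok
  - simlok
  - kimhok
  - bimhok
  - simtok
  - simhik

kehelyup ~ sehelyup, kendudup ~ sindudup — Wihani k corresponds to Sesolic s word-initially before a front vowel.
dopemhe ~ dopimhe — Wihani e corresponds to Sesolic i after a consonant, before a nasal.
Applying these to Wihani 'kemhok':
  kemhok → semhok   (k→s word-initially before a front vowel)
  semhok → simhok   (e→i after a consonant, before a nasal)
So the Sesolic cognate is 'simhok'.

simhok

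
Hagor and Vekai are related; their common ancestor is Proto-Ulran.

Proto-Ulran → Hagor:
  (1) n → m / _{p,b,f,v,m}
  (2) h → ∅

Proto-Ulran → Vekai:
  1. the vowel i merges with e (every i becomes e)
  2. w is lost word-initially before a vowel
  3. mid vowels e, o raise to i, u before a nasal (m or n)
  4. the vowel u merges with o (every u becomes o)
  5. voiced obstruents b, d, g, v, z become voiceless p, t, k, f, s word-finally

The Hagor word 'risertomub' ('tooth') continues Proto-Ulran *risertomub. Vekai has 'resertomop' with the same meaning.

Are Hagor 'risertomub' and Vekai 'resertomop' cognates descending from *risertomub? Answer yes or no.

yes

Derive the expected Vekai reflex of *risertomub:
Vekai: start from *risertomub.
  rule 1 (vowel merger): risertomub → resertomub
  rule 2: no change — resertomub
  rule 3 (pre-nasal raising): resertomub → resertumub
  rule 4 (vowel merger): resertumub → resertomob
  rule 5 (final devoicing): resertomob → resertomop
  ⇒ Vekai resertomop
Vekai 'resertomop' matches the regular reflex exactly, so the pair is cognate.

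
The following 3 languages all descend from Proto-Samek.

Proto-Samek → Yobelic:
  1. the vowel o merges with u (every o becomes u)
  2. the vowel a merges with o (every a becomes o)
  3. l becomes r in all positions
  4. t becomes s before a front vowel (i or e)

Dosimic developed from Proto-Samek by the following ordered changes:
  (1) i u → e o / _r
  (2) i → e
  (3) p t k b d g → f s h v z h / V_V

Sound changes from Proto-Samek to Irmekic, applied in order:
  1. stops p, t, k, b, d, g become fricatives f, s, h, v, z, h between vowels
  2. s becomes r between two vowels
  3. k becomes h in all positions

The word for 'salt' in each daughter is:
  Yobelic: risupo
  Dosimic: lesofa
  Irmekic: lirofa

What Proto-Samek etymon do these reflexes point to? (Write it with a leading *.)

*lisopa

Position 6: Yobelic has o, Dosimic has a, Irmekic has a. Dosimic preserves a here (none of its changes turn any other segment into a), so the proto-segment is *a.
Position 4: Yobelic has u, Dosimic has o, Irmekic has o. Irmekic preserves o here (none of its changes turn any other segment into o), so the proto-segment is *o.
Position 5: Yobelic has p, Dosimic has f, Irmekic has f. Yobelic preserves p here (none of its changes turn any other segment into p), so the proto-segment is *p.
This points to *lisopa. Verify forward in each daughter:
Yobelic: *lisopa
  lisopa → lisupa   [vowel merger]
  lisupa → lisupo   [vowel merger]
  lisupo → risupo   [unconditioned shift]
  risupo (rule 4 does not apply)
  giving Yobelic risupo.
Dosimic: *lisopa
  lisopa (rule 1 does not apply)
  lisopa → lesopa   [vowel merger]
  lesopa → lesofa   [intervocalic lenition]
  giving Dosimic lesofa.
Irmekic: *lisopa > lisofa > lirofa  (by intervocalic lenition, rhotacism)
*lisopa is the unique common source.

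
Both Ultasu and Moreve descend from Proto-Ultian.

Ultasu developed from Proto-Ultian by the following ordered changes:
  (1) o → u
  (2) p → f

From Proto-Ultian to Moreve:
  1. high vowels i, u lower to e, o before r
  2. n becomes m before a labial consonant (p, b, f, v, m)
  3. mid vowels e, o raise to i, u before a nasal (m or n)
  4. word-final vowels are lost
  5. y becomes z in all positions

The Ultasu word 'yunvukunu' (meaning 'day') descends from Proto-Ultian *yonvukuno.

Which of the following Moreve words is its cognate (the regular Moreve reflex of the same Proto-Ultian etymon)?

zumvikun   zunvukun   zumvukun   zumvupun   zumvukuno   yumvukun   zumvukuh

Moreve: start from *yonvukuno.
  rule 1: no change — yonvukuno
  rule 2 (nasal place assimilation): yonvukuno → yomvukuno
  rule 3 (pre-nasal raising): yomvukuno → yumvukuno
  rule 4 (apocope): yumvukuno → yumvukun
  rule 5 (unconditioned shift): yumvukun → zumvukun
  ⇒ Moreve zumvukun
Among the options, 'zumvukun' alone shows every Moreve change applied in order.

zumvukun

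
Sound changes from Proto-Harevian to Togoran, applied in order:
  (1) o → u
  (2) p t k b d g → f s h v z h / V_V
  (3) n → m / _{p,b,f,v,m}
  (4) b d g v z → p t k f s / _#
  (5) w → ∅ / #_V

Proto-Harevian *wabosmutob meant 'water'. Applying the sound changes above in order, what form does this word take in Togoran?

avusmusup

Togoran: *wabosmutob > wabusmutub > wavusmusub > wavusmusup > avusmusup  (by vowel merger, intervocalic lenition, final devoicing, glide loss)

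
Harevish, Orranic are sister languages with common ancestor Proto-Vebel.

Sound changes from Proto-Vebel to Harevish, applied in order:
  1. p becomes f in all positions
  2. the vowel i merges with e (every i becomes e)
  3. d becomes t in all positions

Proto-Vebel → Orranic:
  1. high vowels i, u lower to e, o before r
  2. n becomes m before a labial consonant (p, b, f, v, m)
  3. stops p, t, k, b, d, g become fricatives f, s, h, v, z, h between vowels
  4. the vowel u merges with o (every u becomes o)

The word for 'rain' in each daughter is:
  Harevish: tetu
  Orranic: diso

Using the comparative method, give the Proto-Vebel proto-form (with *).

*ditu

Position 4: Harevish has u, Orranic has o. Harevish preserves u here (none of its changes turn any other segment into u), so the proto-segment is *u.
Position 2: Harevish has e, Orranic has i. Orranic preserves i here (none of its changes turn any other segment into i), so the proto-segment is *i.
Position 3: Harevish has t, Orranic has s. Taking the neighbouring segments as reconstructed: Harevish t could go back to *t or *d; Orranic s could go back to *t or *s — the one source consistent with every daughter is *t.
Verify the candidate proto-form against each daughter:
Harevish: *ditu
  ditu (rule 1 does not apply)
  ditu → detu   [vowel merger]
  detu → tetu   [unconditioned shift]
  giving Harevish tetu.
Orranic: *ditu > disu > diso  (by intervocalic lenition, vowel merger)
*ditu is the unique common source.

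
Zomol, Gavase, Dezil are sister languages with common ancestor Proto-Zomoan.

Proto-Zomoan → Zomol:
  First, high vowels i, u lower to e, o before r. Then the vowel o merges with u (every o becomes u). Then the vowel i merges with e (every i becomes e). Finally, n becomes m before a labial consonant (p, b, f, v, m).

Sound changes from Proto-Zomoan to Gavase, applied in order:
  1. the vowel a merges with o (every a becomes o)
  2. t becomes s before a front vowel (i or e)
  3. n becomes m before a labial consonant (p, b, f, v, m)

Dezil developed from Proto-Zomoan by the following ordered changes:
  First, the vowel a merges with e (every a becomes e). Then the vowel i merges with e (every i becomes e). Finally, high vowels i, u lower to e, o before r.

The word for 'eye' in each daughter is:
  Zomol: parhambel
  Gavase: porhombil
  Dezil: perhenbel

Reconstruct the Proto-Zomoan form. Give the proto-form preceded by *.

*parhanbil

Position 2: Zomol has a, Gavase has o, Dezil has e. Zomol preserves a here (none of its changes turn any other segment into a), so the proto-segment is *a.
Position 5: Zomol has a, Gavase has o, Dezil has e. Zomol preserves a here (none of its changes turn any other segment into a), so the proto-segment is *a.
Position 8: Zomol has e, Gavase has i, Dezil has e. Gavase preserves i here (none of its changes turn any other segment into i), so the proto-segment is *i.
Continuing position by position gives *parhanbil; check it forward:
Zomol: *parhanbil > parhanbel > parhambel  (by vowel merger, nasal place assimilation)
Gavase: start from *parhanbil.
  rule 1 (vowel merger): parhanbil → porhonbil
  rule 2: no change — porhonbil
  rule 3 (nasal place assimilation): porhonbil → porhombil
  ⇒ Gavase porhombil
Dezil: *parhanbil
  parhanbil → perhenbil   [vowel merger]
  perhenbil → perhenbel   [vowel merger]
  perhenbel (rule 3 does not apply)
  giving Dezil perhenbel.
No other proto-form is consistent with every reflex, so the reconstruction is *parhanbil.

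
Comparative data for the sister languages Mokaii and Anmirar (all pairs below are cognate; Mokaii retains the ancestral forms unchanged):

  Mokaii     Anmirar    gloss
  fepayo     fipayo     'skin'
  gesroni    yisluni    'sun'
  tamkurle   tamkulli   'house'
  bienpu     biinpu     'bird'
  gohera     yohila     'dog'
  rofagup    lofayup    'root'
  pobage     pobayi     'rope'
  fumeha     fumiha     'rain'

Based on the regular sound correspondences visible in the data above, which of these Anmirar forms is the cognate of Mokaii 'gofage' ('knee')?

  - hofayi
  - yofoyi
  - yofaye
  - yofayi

gohera ~ yohila — Mokaii g corresponds to Anmirar y word-initially before a back vowel.
pobage ~ pobayi — Mokaii g corresponds to Anmirar y between vowels (before a front vowel).
tamkurle ~ tamkulli, pobage ~ pobayi — Mokaii e corresponds to Anmirar i word-finally.
Applying these to Mokaii 'gofage':
  gofage → yofage   (g→y word-initially before a back vowel)
  yofage → yofaye   (g→y between vowels (before a front vowel))
  yofaye → yofayi   (e→i word-finally)
So the Anmirar cognate is 'yofayi'.

yofayi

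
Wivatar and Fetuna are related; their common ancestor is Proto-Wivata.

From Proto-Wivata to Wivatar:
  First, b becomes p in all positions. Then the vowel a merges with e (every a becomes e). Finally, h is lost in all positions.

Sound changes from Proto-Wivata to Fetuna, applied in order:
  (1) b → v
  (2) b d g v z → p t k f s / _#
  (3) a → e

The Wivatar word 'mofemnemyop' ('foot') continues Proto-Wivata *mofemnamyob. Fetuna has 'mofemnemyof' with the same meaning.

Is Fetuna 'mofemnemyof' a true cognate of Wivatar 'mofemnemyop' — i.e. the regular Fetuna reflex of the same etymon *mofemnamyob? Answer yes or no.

Derive the expected Fetuna reflex of *mofemnamyob:
Fetuna: start from *mofemnamyob.
  rule 1 (unconditioned shift): mofemnamyob → mofemnamyov
  rule 2 (final devoicing): mofemnamyov → mofemnamyof
  rule 3 (vowel merger): mofemnamyof → mofemnemyof
  ⇒ Fetuna mofemnemyof
Fetuna 'mofemnemyof' matches the regular reflex exactly, so the pair is cognate.

yes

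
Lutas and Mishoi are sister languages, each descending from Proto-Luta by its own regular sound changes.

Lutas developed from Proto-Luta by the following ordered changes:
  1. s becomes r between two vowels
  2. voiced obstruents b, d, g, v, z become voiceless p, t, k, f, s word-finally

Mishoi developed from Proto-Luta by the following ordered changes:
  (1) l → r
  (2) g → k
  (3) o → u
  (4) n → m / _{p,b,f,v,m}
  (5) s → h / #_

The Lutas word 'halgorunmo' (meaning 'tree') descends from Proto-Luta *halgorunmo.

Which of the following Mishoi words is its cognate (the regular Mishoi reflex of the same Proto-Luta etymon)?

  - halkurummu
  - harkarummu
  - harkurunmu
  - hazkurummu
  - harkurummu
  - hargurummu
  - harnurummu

Mishoi: start from *halgorunmo.
  rule 1 (unconditioned shift): halgorunmo → hargorunmo
  rule 2 (unconditioned shift): hargorunmo → harkorunmo
  rule 3 (vowel merger): harkorunmo → harkurunmu
  rule 4 (nasal place assimilation): harkurunmu → harkurummu
  rule 5: no change — harkurummu
  ⇒ Mishoi harkurummu
Only 'harkurummu' matches the regular Mishoi development of *halgorunmo.

harkurummu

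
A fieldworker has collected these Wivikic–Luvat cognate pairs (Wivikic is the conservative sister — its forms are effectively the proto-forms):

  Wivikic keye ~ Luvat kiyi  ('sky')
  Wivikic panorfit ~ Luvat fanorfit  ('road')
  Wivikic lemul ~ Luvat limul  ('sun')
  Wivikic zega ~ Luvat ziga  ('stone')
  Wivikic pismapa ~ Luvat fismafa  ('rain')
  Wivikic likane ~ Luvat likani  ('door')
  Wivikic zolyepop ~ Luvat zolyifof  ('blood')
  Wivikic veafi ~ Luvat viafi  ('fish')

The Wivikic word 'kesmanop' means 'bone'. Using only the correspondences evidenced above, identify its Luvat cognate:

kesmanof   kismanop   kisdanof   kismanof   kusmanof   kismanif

kismanof

keye ~ kiyi, zega ~ ziga — Wivikic e corresponds to Luvat i after a consonant, before a consonant other than r, m, n, p, b, f, v.
zolyepop ~ zolyifof — Wivikic p corresponds to Luvat f word-finally.
Applying these to Wivikic 'kesmanop':
  kesmanop → kismanop   (e→i after a consonant, before a consonant other than r, m, n, p, b, f, v)
  kismanop → kismanof   (p→f word-finally)
So the Luvat cognate is 'kismanof'.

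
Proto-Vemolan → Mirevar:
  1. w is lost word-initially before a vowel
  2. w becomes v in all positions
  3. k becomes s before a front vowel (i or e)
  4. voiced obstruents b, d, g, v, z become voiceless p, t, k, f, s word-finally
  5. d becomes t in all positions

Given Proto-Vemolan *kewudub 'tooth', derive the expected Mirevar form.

Mirevar: start from *kewudub.
  rule 1: no change — kewudub
  rule 2 (unconditioned shift): kewudub → kevudub
  rule 3 (palatalisation): kevudub → sevudub
  rule 4 (final devoicing): sevudub → sevudup
  rule 5 (unconditioned shift): sevudup → sevutup
  ⇒ Mirevar sevutup

sevutup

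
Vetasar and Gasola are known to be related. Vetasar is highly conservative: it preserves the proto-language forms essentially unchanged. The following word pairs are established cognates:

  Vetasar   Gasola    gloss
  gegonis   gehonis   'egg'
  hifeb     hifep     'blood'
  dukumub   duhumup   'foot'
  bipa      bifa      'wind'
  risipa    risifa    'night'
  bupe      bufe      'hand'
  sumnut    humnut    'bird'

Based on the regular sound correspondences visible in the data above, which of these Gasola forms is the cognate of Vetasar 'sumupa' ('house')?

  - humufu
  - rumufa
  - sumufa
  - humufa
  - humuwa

sumnut ~ humnut — Vetasar s corresponds to Gasola h word-initially before a back vowel.
bipa ~ bifa, risipa ~ risifa — Vetasar p corresponds to Gasola f between vowels (before a back vowel).
Applying these to Vetasar 'sumupa':
  sumupa → humupa   (s→h word-initially before a back vowel)
  humupa → humufa   (p→f between vowels (before a back vowel))
So the Gasola cognate is 'humufa'.

humufa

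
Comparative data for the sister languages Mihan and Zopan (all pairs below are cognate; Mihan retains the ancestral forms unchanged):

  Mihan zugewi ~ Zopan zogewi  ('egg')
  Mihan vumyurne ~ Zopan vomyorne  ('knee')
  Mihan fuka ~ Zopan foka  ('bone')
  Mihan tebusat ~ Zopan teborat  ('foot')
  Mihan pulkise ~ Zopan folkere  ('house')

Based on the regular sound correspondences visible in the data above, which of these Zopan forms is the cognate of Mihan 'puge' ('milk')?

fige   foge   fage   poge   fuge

pulkise ~ folkere — Mihan p corresponds to Zopan f word-initially before a back vowel.
zugewi ~ zogewi, fuka ~ foka — Mihan u corresponds to Zopan o after a consonant, before a consonant other than r, m, n, p, b, f, v.
Applying these to Mihan 'puge':
  puge → fuge   (p→f word-initially before a back vowel)
  fuge → foge   (u→o after a consonant, before a consonant other than r, m, n, p, b, f, v)
So the Zopan cognate is 'foge'.

foge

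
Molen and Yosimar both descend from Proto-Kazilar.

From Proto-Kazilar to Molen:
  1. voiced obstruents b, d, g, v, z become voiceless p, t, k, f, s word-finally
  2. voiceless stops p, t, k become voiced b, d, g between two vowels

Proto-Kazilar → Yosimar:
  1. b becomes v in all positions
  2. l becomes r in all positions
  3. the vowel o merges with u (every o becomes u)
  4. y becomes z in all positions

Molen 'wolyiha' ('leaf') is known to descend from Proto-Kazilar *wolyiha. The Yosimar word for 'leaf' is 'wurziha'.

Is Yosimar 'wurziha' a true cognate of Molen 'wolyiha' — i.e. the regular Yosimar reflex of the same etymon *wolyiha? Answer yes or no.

Derive the expected Yosimar reflex of *wolyiha:
Yosimar: *wolyiha
  wolyiha (rule 1 does not apply)
  wolyiha → woryiha   [unconditioned shift]
  woryiha → wuryiha   [vowel merger]
  wuryiha → wurziha   [unconditioned shift]
  giving Yosimar wurziha.
Yosimar 'wurziha' matches the regular reflex exactly, so the pair is cognate.

yes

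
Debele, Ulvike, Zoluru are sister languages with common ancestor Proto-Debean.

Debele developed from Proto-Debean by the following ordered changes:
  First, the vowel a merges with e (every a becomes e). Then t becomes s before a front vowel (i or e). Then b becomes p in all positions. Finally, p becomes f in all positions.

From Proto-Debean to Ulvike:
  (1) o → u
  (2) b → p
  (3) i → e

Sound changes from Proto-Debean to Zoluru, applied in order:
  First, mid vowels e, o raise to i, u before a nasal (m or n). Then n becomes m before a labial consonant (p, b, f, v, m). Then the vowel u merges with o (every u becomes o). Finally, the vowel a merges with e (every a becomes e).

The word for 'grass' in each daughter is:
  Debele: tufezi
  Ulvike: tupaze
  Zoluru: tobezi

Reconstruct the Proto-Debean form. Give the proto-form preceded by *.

Position 6: Debele has i, Ulvike has e, Zoluru has i. Debele preserves i here (none of its changes turn any other segment into i), so the proto-segment is *i.
Position 4: Debele has e, Ulvike has a, Zoluru has e. Ulvike preserves a here (none of its changes turn any other segment into a), so the proto-segment is *a.
Verify the candidate proto-form against each daughter:
Debele: *tubazi > tubezi > tupezi > tufezi  (by vowel merger, unconditioned shift, unconditioned shift)
Ulvike: start from *tubazi.
  rule 1: no change — tubazi
  rule 2 (unconditioned shift): tubazi → tupazi
  rule 3 (vowel merger): tupazi → tupaze
  ⇒ Ulvike tupaze
Zoluru: *tubazi
  tubazi (rule 1 does not apply)
  tubazi (rule 2 does not apply)
  tubazi → tobazi   [vowel merger]
  tobazi → tobezi   [vowel merger]
  giving Zoluru tobezi.
Only *tubazi yields all of Debele tufezi, Ulvike tupaze, Zoluru tobezi.

*tubazi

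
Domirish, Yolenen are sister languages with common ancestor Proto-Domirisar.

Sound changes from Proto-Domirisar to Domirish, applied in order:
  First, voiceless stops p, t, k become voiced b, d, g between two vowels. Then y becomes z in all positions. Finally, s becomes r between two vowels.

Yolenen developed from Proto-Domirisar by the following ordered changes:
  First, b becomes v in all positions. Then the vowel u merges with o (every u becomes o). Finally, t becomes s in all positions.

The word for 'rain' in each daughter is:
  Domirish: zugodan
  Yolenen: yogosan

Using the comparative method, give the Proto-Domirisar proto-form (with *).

Position 2: Domirish has u, Yolenen has o. Domirish preserves u here (none of its changes turn any other segment into u), so the proto-segment is *u.
Position 1: Domirish has z, Yolenen has y. Yolenen preserves y here (none of its changes turn any other segment into y), so the proto-segment is *y.
Position 5: Domirish has d, Yolenen has s. Taking the neighbouring segments as reconstructed: Domirish d could go back to *t or *d; Yolenen s could go back to *t or *s — the one source consistent with every daughter is *t.
Continuing position by position gives *yugotan; check it forward:
Domirish: *yugotan
  yugotan → yugodan   [intervocalic voicing]
  yugodan → zugodan   [unconditioned shift]
  zugodan (rule 3 does not apply)
  giving Domirish zugodan.
Yolenen: *yugotan
  yugotan (rule 1 does not apply)
  yugotan → yogotan   [vowel merger]
  yogotan → yogosan   [unconditioned shift]
  giving Yolenen yogosan.
No other proto-form is consistent with every reflex, so the reconstruction is *yugotan.

*yugotan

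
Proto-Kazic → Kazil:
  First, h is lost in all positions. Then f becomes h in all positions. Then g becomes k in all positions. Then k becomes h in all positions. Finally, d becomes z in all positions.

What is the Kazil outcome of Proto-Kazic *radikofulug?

razihohuluh

Kazil: start from *radikofulug.
  rule 1: no change — radikofulug
  rule 2 (unconditioned shift): radikofulug → radikohulug
  rule 3 (unconditioned shift): radikohulug → radikohuluk
  rule 4 (unconditioned shift): radikohuluk → radihohuluh
  rule 5 (unconditioned shift): radihohuluh → razihohuluh
  ⇒ Kazil razihohuluh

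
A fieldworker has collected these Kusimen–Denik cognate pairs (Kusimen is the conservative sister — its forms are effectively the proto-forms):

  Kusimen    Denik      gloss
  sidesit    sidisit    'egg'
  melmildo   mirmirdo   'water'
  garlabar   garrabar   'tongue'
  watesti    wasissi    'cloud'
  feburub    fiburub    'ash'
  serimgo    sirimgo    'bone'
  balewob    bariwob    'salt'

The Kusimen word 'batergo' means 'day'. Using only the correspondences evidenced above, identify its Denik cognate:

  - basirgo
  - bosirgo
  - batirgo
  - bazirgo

watesti ~ wasissi — Kusimen t corresponds to Denik s between vowels (before a front vowel).
serimgo ~ sirimgo — Kusimen e corresponds to Denik i after a consonant, before r.
Applying these to Kusimen 'batergo':
  batergo → basergo   (t→s between vowels (before a front vowel))
  basergo → basirgo   (e→i after a consonant, before r)
So the Denik cognate is 'basirgo'.

basirgo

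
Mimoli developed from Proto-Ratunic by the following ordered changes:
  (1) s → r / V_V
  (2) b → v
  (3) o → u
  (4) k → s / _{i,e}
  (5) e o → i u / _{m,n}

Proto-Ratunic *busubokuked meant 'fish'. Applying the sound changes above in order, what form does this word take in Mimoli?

vuruvukused

Mimoli: start from *busubokuked.
  rule 1 (rhotacism): busubokuked → burubokuked
  rule 2 (unconditioned shift): burubokuked → vuruvokuked
  rule 3 (vowel merger): vuruvokuked → vuruvukuked
  rule 4 (palatalisation): vuruvukuked → vuruvukused
  rule 5: no change — vuruvukused
  ⇒ Mimoli vuruvukused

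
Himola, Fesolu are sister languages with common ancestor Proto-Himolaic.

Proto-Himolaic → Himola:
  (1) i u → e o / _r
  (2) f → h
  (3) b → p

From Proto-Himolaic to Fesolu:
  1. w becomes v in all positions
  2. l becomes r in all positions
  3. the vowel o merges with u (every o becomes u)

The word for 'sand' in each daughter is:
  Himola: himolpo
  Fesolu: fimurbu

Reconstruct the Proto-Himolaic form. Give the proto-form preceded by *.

Position 1: Himola has h, Fesolu has f. Fesolu preserves f here (none of its changes turn any other segment into f), so the proto-segment is *f.
Position 7: Himola has o, Fesolu has u. Taking the neighbouring segments as reconstructed: Himola o can only go back to *o; Fesolu u could go back to *o or *u — the one source consistent with every daughter is *o.
Continuing position by position gives *fimolbo; check it forward:
Himola: *fimolbo > himolbo > himolpo  (by unconditioned shift, unconditioned shift)
Fesolu: start from *fimolbo.
  rule 1: no change — fimolbo
  rule 2 (unconditioned shift): fimolbo → fimorbo
  rule 3 (vowel merger): fimorbo → fimurbu
  ⇒ Fesolu fimurbu
Only *fimolbo yields all of Himola himolpo, Fesolu fimurbu.

*fimolbo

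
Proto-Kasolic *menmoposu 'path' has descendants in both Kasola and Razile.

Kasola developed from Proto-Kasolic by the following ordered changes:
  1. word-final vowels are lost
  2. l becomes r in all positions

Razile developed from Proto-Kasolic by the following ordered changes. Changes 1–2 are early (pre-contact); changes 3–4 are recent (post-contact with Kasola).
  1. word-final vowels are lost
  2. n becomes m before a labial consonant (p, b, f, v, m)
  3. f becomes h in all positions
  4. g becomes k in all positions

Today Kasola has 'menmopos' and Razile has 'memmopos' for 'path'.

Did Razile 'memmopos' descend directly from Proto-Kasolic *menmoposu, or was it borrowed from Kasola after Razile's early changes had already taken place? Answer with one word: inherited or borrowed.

inherited

If inherited, *menmoposu would pass through all of Razile's changes:
Razile: *menmoposu
  menmoposu → menmopos   [apocope]
  menmopos → memmopos   [nasal place assimilation]
  memmopos (rule 3 does not apply)
  memmopos (rule 4 does not apply)
  giving Razile memmopos.
If borrowed from Kasola 'menmopos' after the early changes, it would undergo only the recent ones:
  rule 3 (unconditioned shift): no change (menmopos)
  rule 4 (unconditioned shift): no change (menmopos)
  ⇒ as a loan: menmopos
Razile 'memmopos' matches the inherited outcome exactly, so it is an inherited cognate, not a loan.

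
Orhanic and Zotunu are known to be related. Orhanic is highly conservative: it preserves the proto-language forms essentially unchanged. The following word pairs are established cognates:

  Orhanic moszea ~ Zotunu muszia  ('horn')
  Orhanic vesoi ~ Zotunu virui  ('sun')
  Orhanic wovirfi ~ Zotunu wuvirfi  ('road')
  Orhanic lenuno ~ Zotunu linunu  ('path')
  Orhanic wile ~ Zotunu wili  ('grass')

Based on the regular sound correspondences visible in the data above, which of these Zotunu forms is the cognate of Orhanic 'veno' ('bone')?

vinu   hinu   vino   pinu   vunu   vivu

vinu

lenuno ~ linunu — Orhanic e corresponds to Zotunu i after a consonant, before a nasal.
lenuno ~ linunu — Orhanic o corresponds to Zotunu u word-finally.
Applying these to Orhanic 'veno':
  veno → vino   (e→i after a consonant, before a nasal)
  vino → vinu   (o→u word-finally)
So the Zotunu cognate is 'vinu'.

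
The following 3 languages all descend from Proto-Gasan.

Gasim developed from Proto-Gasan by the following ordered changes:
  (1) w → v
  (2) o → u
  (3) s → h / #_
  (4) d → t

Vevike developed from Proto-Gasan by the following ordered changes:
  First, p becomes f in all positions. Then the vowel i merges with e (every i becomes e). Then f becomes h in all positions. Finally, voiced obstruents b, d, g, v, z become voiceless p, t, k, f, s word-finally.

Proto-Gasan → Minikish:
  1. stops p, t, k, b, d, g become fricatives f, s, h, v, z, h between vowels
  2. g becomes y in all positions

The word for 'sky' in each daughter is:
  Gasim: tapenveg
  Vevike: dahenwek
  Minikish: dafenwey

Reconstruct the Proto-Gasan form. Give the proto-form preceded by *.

*dapenweg

Position 8: Gasim has g, Vevike has k, Minikish has y. Gasim preserves g here (none of its changes turn any other segment into g), so the proto-segment is *g.
Position 1: Gasim has t, Vevike has d, Minikish has d. Vevike preserves d here (none of its changes turn any other segment into d), so the proto-segment is *d.
Position 3: Gasim has p, Vevike has h, Minikish has f. Gasim preserves p here (none of its changes turn any other segment into p), so the proto-segment is *p.
Verify the candidate proto-form against each daughter:
Gasim: *dapenweg > dapenveg > tapenveg  (by unconditioned shift, unconditioned shift)
Vevike: *dapenweg
  dapenweg → dafenweg   [unconditioned shift]
  dafenweg (rule 2 does not apply)
  dafenweg → dahenweg   [unconditioned shift]
  dahenweg → dahenwek   [final devoicing]
  giving Vevike dahenwek.
Minikish: start from *dapenweg.
  rule 1 (intervocalic lenition): dapenweg → dafenweg
  rule 2 (unconditioned shift): dafenweg → dafenwey
  ⇒ Minikish dafenwey
No other proto-form is consistent with every reflex, so the reconstruction is *dapenweg.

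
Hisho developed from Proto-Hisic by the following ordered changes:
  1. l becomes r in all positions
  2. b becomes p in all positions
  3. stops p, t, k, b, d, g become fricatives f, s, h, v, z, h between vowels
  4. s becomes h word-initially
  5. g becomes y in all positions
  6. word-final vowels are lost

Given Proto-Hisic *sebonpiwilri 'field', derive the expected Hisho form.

hefonpiwirr

Hisho: *sebonpiwilri > sebonpiwirri > seponpiwirri > sefonpiwirri > hefonpiwirri > hefonpiwirr  (by unconditioned shift, unconditioned shift, intervocalic lenition, debuccalisation, apocope)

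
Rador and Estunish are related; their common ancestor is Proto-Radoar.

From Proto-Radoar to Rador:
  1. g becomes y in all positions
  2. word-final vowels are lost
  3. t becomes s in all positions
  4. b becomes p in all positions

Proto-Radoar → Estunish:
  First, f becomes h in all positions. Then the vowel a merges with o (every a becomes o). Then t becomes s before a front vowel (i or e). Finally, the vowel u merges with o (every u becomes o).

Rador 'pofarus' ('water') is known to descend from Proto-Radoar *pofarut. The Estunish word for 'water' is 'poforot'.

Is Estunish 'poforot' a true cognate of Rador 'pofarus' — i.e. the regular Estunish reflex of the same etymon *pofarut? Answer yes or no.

Derive the expected Estunish reflex of *pofarut:
Estunish: *pofarut
  pofarut → poharut   [unconditioned shift]
  poharut → pohorut   [vowel merger]
  pohorut (rule 3 does not apply)
  pohorut → pohorot   [vowel merger]
  giving Estunish pohorot.
The regular Estunish reflex would be 'pohorot', but the attested form is 'poforot'. The correspondence is irregular, so they are not cognates (the Estunish form has a different source).

no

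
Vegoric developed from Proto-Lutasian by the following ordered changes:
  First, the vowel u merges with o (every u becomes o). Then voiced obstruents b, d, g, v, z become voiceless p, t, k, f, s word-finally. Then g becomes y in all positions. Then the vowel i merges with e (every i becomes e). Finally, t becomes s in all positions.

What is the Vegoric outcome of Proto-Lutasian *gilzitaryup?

yelzesaryop

Vegoric: *gilzitaryup
  gilzitaryup → gilzitaryop   [vowel merger]
  gilzitaryop (rule 2 does not apply)
  gilzitaryop → yilzitaryop   [unconditioned shift]
  yilzitaryop → yelzetaryop   [vowel merger]
  yelzetaryop → yelzesaryop   [unconditioned shift]
  giving Vegoric yelzesaryop.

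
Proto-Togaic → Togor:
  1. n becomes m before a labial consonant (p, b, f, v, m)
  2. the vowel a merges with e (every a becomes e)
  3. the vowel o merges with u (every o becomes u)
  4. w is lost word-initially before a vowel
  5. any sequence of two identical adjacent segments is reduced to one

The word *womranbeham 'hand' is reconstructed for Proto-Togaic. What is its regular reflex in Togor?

Togor: *womranbeham > womrambeham > womrembehem > wumrembehem > umrembehem  (by nasal place assimilation, vowel merger, vowel merger, glide loss)

umrembehem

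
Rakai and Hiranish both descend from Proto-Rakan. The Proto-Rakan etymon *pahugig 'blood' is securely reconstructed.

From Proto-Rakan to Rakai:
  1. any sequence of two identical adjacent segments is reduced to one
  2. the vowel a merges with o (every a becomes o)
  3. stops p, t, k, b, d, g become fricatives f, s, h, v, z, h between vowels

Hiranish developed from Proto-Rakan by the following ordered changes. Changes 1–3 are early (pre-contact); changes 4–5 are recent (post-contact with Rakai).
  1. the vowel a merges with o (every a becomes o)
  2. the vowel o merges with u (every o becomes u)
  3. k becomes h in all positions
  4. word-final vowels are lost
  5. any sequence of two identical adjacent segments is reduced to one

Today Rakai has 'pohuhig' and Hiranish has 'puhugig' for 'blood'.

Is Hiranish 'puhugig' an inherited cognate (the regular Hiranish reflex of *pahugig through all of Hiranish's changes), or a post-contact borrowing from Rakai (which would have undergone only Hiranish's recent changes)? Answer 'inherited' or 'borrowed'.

If inherited, *pahugig would pass through all of Hiranish's changes:
Hiranish: start from *pahugig.
  rule 1 (vowel merger): pahugig → pohugig
  rule 2 (vowel merger): pohugig → puhugig
  rule 3: no change — puhugig
  rule 4: no change — puhugig
  rule 5: no change — puhugig
  ⇒ Hiranish puhugig
If borrowed from Rakai 'pohuhig' after the early changes, it would undergo only the recent ones:
  rule 4 (apocope): no change (pohuhig)
  rule 5 (degemination): no change (pohuhig)
  ⇒ as a loan: pohuhig
Hiranish 'puhugig' matches the inherited outcome exactly, so it is an inherited cognate, not a loan.

inherited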